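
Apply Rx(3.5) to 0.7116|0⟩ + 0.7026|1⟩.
(-0.1268 - 0.6913i)|0⟩ + (-0.1252 - 0.7002i)|1⟩

Rx(3.5) = [[cos(θ/2), −i·sin(θ/2)], [−i·sin(θ/2), cos(θ/2)]]; θ = 3.5, cos(θ/2) ≈ -0.178246, sin(θ/2) ≈ 0.983986.
With a = amp(|0⟩) = 0.7116 and b = amp(|1⟩) = 0.7026:
new amp(|0⟩) = (-0.178246)·a + (-0.983986i)·b = (-0.1268 - 0.6913i)
new amp(|1⟩) = (-0.983986i)·a + (-0.178246)·b = (-0.1252 - 0.7002i)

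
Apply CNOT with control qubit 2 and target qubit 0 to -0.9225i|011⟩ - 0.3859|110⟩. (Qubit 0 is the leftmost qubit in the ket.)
-0.3859|110⟩ - 0.9225i|111⟩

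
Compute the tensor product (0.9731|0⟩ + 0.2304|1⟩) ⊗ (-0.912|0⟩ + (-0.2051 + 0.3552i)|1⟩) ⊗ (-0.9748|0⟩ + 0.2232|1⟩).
0.8651|000⟩ - 0.1981|001⟩ + (0.1946 - 0.3369i)|010⟩ + (-0.04455 + 0.07715i)|011⟩ + 0.2048|100⟩ - 0.0469|101⟩ + (0.04606 - 0.07978i)|110⟩ + (-0.01055 + 0.01827i)|111⟩

amp(|b₁b₂…⟩) = product of the factor amplitudes for bits b₁, b₂, …; only kets whose every factor amplitude is nonzero survive.
|000⟩: (0.9731)(-0.912)(-0.9748) = 0.8651
|001⟩: (0.9731)(-0.912)(0.2232) = -0.1981
|010⟩: (0.9731)(-0.2051 + 0.3552i)(-0.9748) = (0.1946 - 0.3369i)
|011⟩: (0.9731)(-0.2051 + 0.3552i)(0.2232) = (-0.04455 + 0.07715i)
|100⟩: (0.2304)(-0.912)(-0.9748) = 0.2048
|101⟩: (0.2304)(-0.912)(0.2232) = -0.0469
|110⟩: (0.2304)(-0.2051 + 0.3552i)(-0.9748) = (0.04606 - 0.07978i)
|111⟩: (0.2304)(-0.2051 + 0.3552i)(0.2232) = (-0.01055 + 0.01827i)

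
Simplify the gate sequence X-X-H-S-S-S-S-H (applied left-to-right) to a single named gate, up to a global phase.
I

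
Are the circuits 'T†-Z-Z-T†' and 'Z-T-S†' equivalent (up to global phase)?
No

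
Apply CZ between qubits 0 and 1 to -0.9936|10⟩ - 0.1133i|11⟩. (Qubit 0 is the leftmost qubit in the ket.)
-0.9936|10⟩ + 0.1133i|11⟩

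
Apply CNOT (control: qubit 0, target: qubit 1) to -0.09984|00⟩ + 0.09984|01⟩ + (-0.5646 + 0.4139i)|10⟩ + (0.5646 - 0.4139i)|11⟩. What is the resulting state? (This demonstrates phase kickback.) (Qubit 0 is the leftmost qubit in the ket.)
-0.09984|00⟩ + 0.09984|01⟩ + (0.5646 - 0.4139i)|10⟩ + (-0.5646 + 0.4139i)|11⟩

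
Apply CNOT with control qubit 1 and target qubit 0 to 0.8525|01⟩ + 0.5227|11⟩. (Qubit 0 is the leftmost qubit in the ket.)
0.5227|01⟩ + 0.8525|11⟩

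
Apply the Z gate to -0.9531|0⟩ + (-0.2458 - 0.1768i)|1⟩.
-0.9531|0⟩ + (0.2458 + 0.1768i)|1⟩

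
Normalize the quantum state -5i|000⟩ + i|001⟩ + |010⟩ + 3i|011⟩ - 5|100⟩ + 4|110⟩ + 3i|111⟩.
-0.5392i|000⟩ + 0.1078i|001⟩ + 0.1078|010⟩ + 0.3235i|011⟩ - 0.5392|100⟩ + 0.4313|110⟩ + 0.3235i|111⟩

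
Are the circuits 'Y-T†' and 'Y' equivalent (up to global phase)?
No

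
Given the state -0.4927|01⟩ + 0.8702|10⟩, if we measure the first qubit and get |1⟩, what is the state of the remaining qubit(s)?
|0⟩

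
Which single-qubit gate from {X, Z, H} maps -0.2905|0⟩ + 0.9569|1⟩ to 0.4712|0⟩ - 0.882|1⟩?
H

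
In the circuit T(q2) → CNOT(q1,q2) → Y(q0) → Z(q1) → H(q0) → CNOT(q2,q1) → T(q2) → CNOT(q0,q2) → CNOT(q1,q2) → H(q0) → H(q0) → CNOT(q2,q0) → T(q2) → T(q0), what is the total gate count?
14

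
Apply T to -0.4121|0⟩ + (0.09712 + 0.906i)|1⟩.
-0.4121|0⟩ + (-0.572 + 0.7093i)|1⟩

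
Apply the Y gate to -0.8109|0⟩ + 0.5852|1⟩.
-0.5852i|0⟩ - 0.8109i|1⟩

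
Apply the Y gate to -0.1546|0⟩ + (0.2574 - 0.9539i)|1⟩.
(-0.9539 - 0.2574i)|0⟩ - 0.1546i|1⟩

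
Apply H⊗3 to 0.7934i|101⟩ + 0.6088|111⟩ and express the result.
(0.2152 + 0.2805i)|000⟩ + (-0.2152 - 0.2805i)|001⟩ + (-0.2152 + 0.2805i)|010⟩ + (0.2152 - 0.2805i)|011⟩ + (-0.2152 - 0.2805i)|100⟩ + (0.2152 + 0.2805i)|101⟩ + (0.2152 - 0.2805i)|110⟩ + (-0.2152 + 0.2805i)|111⟩

H⊗3 gives amp(|y⟩) = (1/2√2) Σ_x (−1)^(x·y) amp(|x⟩), where x·y is the number of positions in which both x and y have a 1.
|000⟩: (0.7934i + 0.6088)/(2√2) = (0.2152 + 0.2805i)
|001⟩: (-0.7934i - 0.6088)/(2√2) = (-0.2152 - 0.2805i)
|010⟩: (0.7934i - 0.6088)/(2√2) = (-0.2152 + 0.2805i)
|011⟩: (-0.7934i + 0.6088)/(2√2) = (0.2152 - 0.2805i)
|100⟩: (-0.7934i - 0.6088)/(2√2) = (-0.2152 - 0.2805i)
|101⟩: (0.7934i + 0.6088)/(2√2) = (0.2152 + 0.2805i)
|110⟩: (-0.7934i + 0.6088)/(2√2) = (0.2152 - 0.2805i)
|111⟩: (0.7934i - 0.6088)/(2√2) = (-0.2152 + 0.2805i)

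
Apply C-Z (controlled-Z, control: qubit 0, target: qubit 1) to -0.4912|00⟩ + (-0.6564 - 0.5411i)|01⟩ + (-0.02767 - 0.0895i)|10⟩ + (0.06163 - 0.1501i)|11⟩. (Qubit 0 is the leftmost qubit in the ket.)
-0.4912|00⟩ + (-0.6564 - 0.5411i)|01⟩ + (-0.02767 - 0.0895i)|10⟩ + (-0.06163 + 0.1501i)|11⟩

C-Z leaves the control-|0⟩ kets |00⟩, |01⟩ unchanged and applies Z to qubit 1 on the control-|1⟩ pair (|10⟩, |11⟩).
Z = [[1, 0], [0, -1]].
With a = amp(|10⟩) = (-0.02767 - 0.0895i) and b = amp(|11⟩) = (0.06163 - 0.1501i):
new amp(|10⟩) = (1)·a = (-0.02767 - 0.0895i)
new amp(|11⟩) = (-1)·b = (-0.06163 + 0.1501i)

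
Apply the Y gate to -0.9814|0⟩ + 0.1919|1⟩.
-0.1919i|0⟩ - 0.9814i|1⟩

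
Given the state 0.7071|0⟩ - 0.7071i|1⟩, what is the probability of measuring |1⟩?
0.5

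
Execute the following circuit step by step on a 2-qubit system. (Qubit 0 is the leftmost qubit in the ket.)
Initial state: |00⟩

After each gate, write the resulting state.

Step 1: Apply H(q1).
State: 1/√2|00⟩ + 1/√2|01⟩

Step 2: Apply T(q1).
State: 1/√2|00⟩ + (1/2 + (1/2)i)|01⟩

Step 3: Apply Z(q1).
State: 1/√2|00⟩ + (-1/2 - (1/2)i)|01⟩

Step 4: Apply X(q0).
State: 1/√2|10⟩ + (-1/2 - (1/2)i)|11⟩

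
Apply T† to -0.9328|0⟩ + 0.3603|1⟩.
-0.9328|0⟩ + (0.2548 - 0.2548i)|1⟩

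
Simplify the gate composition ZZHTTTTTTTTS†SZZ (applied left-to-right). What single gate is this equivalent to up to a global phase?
H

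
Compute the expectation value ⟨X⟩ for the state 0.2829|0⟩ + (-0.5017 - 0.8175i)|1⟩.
-0.2839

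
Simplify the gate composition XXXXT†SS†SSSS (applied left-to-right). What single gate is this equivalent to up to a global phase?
T†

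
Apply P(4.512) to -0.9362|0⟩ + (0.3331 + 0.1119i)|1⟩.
-0.9362|0⟩ + (0.04336 - 0.3487i)|1⟩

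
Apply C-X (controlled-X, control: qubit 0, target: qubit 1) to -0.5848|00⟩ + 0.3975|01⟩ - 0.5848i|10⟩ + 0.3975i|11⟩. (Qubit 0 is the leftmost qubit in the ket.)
-0.5848|00⟩ + 0.3975|01⟩ + 0.3975i|10⟩ - 0.5848i|11⟩

C-X leaves the control-|0⟩ kets |00⟩, |01⟩ unchanged and applies X to qubit 1 on the control-|1⟩ pair (|10⟩, |11⟩).
X = [[0, 1], [1, 0]].
With a = amp(|10⟩) = -0.5848i and b = amp(|11⟩) = 0.3975i:
new amp(|10⟩) = (1)·b = 0.3975i
new amp(|11⟩) = (1)·a = -0.5848i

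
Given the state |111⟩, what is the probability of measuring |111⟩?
1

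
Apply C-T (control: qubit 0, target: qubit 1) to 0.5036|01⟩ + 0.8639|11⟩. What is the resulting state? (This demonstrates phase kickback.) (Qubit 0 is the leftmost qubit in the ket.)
0.5036|01⟩ + (0.6109 + 0.6109i)|11⟩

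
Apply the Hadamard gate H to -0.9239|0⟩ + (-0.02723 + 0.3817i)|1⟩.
(-0.6726 + 0.2699i)|0⟩ + (-0.634 - 0.2699i)|1⟩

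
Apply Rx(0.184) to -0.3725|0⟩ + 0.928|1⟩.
(-0.3709 - 0.08526i)|0⟩ + (0.9241 + 0.03422i)|1⟩

Rx(0.184) = [[cos(θ/2), −i·sin(θ/2)], [−i·sin(θ/2), cos(θ/2)]]; θ = 0.184, cos(θ/2) ≈ 0.995771, sin(θ/2) ≈ 0.0918703.
With a = amp(|0⟩) = -0.3725 and b = amp(|1⟩) = 0.928:
new amp(|0⟩) = (0.995771)·a + (-0.0918703i)·b = (-0.3709 - 0.08526i)
new amp(|1⟩) = (-0.0918703i)·a + (0.995771)·b = (0.9241 + 0.03422i)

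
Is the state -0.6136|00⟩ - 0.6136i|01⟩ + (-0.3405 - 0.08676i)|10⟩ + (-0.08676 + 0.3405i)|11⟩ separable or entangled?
Entangled

Writing the state as a|00⟩ + b|01⟩ + c|10⟩ + d|11⟩, it is a product state iff ad − bc = 0.
Here (a, b, c, d) = (-0.6136, -0.6136i, (-0.3405 - 0.08676i), (-0.08676 + 0.3405i)): ad − bc = (-0.6136)(-0.08676 + 0.3405i) − (-0.6136i)(-0.3405 - 0.08676i) = (0.1065 - 0.4179i) ≠ 0, so the state is entangled.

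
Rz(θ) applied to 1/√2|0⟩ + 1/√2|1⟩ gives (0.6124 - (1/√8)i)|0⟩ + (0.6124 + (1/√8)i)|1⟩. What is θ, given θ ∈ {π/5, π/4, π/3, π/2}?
π/3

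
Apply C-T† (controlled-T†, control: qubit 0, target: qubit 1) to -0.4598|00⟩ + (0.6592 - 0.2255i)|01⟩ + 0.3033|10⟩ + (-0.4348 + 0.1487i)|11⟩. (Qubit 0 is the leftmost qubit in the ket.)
-0.4598|00⟩ + (0.6592 - 0.2255i)|01⟩ + 0.3033|10⟩ + (-0.2023 + 0.4126i)|11⟩

C-T† leaves the control-|0⟩ kets |00⟩, |01⟩ unchanged and applies T† to qubit 1 on the control-|1⟩ pair (|10⟩, |11⟩).
T† = [[1, 0], [0, (1/√2 - (1/√2)i)]].
With a = amp(|10⟩) = 0.3033 and b = amp(|11⟩) = (-0.4348 + 0.1487i):
new amp(|10⟩) = (1)·a = 0.3033
new amp(|11⟩) = (1/√2 - (1/√2)i)·b = (-0.2023 + 0.4126i)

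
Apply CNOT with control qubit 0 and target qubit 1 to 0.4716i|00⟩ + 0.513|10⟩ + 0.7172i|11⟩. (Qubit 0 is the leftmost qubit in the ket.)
0.4716i|00⟩ + 0.7172i|10⟩ + 0.513|11⟩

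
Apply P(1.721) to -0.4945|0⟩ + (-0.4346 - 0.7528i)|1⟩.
-0.4945|0⟩ + (0.8094 - 0.3171i)|1⟩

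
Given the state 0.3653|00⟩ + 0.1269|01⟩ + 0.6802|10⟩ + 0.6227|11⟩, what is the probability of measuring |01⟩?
0.0161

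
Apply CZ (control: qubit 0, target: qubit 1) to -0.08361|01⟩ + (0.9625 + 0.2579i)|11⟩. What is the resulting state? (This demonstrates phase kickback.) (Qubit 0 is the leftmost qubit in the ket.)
-0.08361|01⟩ + (-0.9625 - 0.2579i)|11⟩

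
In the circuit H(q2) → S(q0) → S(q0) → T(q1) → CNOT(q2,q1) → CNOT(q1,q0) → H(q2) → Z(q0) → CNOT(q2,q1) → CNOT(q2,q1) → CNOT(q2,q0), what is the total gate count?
11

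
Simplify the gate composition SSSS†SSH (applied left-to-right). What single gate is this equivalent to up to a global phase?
H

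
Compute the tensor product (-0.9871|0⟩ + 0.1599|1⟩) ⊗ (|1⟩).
-0.9871|01⟩ + 0.1599|11⟩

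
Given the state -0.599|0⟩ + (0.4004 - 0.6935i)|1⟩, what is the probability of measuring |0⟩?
0.3588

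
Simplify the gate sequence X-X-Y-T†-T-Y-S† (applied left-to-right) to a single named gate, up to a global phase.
S†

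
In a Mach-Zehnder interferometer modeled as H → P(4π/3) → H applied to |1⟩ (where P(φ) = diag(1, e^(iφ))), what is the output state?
(0.75 + 0.433i)|0⟩ + (0.25 - 0.433i)|1⟩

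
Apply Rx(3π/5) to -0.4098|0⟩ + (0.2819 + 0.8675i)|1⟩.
(0.4609 - 0.2281i)|0⟩ + (0.1657 + 0.8414i)|1⟩

Rx(3π/5) = [[cos(θ/2), −i·sin(θ/2)], [−i·sin(θ/2), cos(θ/2)]]; θ = 3π/5, cos(θ/2) ≈ 0.587785, sin(θ/2) ≈ 0.809017.
With a = amp(|0⟩) = -0.4098 and b = amp(|1⟩) = (0.2819 + 0.8675i):
new amp(|0⟩) = (0.587785)·a + (-0.809017i)·b = (0.4609 - 0.2281i)
new amp(|1⟩) = (-0.809017i)·a + (0.587785)·b = (0.1657 + 0.8414i)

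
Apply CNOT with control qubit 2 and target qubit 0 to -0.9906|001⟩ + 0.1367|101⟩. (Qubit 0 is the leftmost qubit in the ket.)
0.1367|001⟩ - 0.9906|101⟩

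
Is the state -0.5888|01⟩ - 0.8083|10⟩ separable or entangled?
Entangled

Writing the state as a|00⟩ + b|01⟩ + c|10⟩ + d|11⟩, it is a product state iff ad − bc = 0.
Here (a, b, c, d) = (0, -0.5888, -0.8083, 0): ad − bc = (0)(0) − (-0.5888)(-0.8083) = -0.4759 ≠ 0, so the state is entangled.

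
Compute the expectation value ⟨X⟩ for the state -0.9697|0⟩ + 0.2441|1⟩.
-0.4734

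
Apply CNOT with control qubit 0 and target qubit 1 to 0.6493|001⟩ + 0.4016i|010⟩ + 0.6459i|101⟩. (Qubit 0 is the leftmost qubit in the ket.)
0.6493|001⟩ + 0.4016i|010⟩ + 0.6459i|111⟩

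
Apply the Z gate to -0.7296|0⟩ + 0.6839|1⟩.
-0.7296|0⟩ - 0.6839|1⟩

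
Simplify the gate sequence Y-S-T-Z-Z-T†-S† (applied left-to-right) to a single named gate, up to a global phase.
Y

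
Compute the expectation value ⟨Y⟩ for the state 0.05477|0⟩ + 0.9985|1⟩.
0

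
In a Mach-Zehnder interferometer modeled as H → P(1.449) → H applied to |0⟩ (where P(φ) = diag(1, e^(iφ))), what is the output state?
(0.5607 + 0.4963i)|0⟩ + (0.4393 - 0.4963i)|1⟩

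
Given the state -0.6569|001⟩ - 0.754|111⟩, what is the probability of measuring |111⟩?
0.5685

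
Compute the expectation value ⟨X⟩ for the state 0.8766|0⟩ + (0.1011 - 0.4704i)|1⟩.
0.1772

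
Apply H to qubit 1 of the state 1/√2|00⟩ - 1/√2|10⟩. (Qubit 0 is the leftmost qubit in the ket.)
1/2|00⟩ + 1/2|01⟩ - 1/2|10⟩ - 1/2|11⟩

H on qubit 1 mixes each pair of kets that differ only in qubit 1: amplitudes (a, b) of (|…0…⟩, |…1…⟩) become ((a + b)/√2, (a − b)/√2). Kets absent from the input have amplitude 0.
(|00⟩, |01⟩): (a, b) = (1/√2, 0) → (1/2, 1/2)
(|10⟩, |11⟩): (a, b) = (-1/√2, 0) → (-1/2, -1/2)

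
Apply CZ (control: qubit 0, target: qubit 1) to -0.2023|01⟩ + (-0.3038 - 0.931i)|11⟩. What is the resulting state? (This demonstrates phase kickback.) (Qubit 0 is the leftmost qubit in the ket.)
-0.2023|01⟩ + (0.3038 + 0.931i)|11⟩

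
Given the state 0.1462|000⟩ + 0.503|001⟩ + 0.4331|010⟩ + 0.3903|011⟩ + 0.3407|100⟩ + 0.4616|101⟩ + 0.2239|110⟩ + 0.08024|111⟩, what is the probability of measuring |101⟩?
0.2131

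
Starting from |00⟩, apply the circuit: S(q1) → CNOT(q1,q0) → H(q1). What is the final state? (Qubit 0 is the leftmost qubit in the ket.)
1/√2|00⟩ + 1/√2|01⟩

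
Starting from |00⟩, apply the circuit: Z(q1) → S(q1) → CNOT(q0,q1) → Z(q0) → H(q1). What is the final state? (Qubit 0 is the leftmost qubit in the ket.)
1/√2|00⟩ + 1/√2|01⟩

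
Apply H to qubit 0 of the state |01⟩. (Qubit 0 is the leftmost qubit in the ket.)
1/√2|01⟩ + 1/√2|11⟩

H on qubit 0 mixes each pair of kets that differ only in qubit 0: amplitudes (a, b) of (|…0…⟩, |…1…⟩) become ((a + b)/√2, (a − b)/√2). Kets absent from the input have amplitude 0.
(|01⟩, |11⟩): (a, b) = (1, 0) → (1/√2, 1/√2)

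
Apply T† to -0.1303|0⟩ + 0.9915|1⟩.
-0.1303|0⟩ + (0.7011 - 0.7011i)|1⟩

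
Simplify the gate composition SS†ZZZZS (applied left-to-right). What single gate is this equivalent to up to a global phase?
S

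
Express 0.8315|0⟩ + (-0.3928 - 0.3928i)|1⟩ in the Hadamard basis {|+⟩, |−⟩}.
(0.3102 - 0.2778i)|+⟩ + (0.8657 + 0.2778i)|−⟩

With |ψ⟩ = α|0⟩ + β|1⟩, the Hadamard-basis coefficients are ⟨+|ψ⟩ = (α + β)/√2 and ⟨−|ψ⟩ = (α − β)/√2.
Here α = 0.8315, β = (-0.3928 - 0.3928i): (α + β)/√2 = (0.3102 - 0.2778i), (α − β)/√2 = (0.8657 + 0.2778i).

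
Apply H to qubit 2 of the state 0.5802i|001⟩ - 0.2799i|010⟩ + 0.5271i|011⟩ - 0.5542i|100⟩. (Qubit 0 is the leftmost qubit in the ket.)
0.4103i|000⟩ - 0.4103i|001⟩ + 0.1748i|010⟩ - 0.5706i|011⟩ - 0.3919i|100⟩ - 0.3919i|101⟩

H on qubit 2 mixes each pair of kets that differ only in qubit 2: amplitudes (a, b) of (|…0…⟩, |…1…⟩) become ((a + b)/√2, (a − b)/√2). Kets absent from the input have amplitude 0.
(|000⟩, |001⟩): (a, b) = (0, 0.5802i) → (0.4103i, -0.4103i)
(|010⟩, |011⟩): (a, b) = (-0.2799i, 0.5271i) → (0.1748i, -0.5706i)
(|100⟩, |101⟩): (a, b) = (-0.5542i, 0) → (-0.3919i, -0.3919i)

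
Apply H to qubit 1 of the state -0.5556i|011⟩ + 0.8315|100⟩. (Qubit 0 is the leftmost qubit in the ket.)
-0.3929i|001⟩ + 0.3929i|011⟩ + 0.588|100⟩ + 0.588|110⟩

H on qubit 1 mixes each pair of kets that differ only in qubit 1: amplitudes (a, b) of (|…0…⟩, |…1…⟩) become ((a + b)/√2, (a − b)/√2). Kets absent from the input have amplitude 0.
(|001⟩, |011⟩): (a, b) = (0, -0.5556i) → (-0.3929i, 0.3929i)
(|100⟩, |110⟩): (a, b) = (0.8315, 0) → (0.588, 0.588)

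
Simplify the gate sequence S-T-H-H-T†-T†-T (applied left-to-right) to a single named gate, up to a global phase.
S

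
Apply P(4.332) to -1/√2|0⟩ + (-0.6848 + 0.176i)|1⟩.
-1/√2|0⟩ + (0.4177 + 0.5705i)|1⟩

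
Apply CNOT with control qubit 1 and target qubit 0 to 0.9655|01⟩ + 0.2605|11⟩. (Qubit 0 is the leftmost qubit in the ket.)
0.2605|01⟩ + 0.9655|11⟩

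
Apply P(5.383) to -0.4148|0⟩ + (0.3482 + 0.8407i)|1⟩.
-0.4148|0⟩ + (0.875 + 0.2497i)|1⟩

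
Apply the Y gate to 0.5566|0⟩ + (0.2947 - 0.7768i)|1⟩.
(-0.7768 - 0.2947i)|0⟩ + 0.5566i|1⟩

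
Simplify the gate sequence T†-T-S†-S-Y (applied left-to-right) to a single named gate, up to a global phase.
Y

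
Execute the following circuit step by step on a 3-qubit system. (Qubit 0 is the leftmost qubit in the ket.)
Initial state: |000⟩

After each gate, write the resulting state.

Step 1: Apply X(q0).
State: |100⟩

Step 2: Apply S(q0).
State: i|100⟩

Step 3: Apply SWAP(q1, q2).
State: i|100⟩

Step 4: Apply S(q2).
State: i|100⟩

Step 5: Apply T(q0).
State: (-1/√2 + (1/√2)i)|100⟩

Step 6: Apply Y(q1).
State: (-1/√2 - (1/√2)i)|110⟩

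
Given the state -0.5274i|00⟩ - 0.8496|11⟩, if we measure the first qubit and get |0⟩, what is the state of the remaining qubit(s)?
-i|0⟩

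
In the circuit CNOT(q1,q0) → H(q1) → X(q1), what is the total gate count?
3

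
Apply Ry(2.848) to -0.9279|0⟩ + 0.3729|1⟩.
-0.5046|0⟩ - 0.8634|1⟩

Ry(2.848) = [[cos(θ/2), −sin(θ/2)], [sin(θ/2), cos(θ/2)]]; θ = 2.848, cos(θ/2) ≈ 0.14627, sin(θ/2) ≈ 0.989245.
With a = amp(|0⟩) = -0.9279 and b = amp(|1⟩) = 0.3729:
new amp(|0⟩) = (0.14627)·a + (-0.989245)·b = -0.5046
new amp(|1⟩) = (0.989245)·a + (0.14627)·b = -0.8634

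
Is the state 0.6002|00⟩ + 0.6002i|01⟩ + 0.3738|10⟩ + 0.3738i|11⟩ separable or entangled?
Separable

Writing the state as a|00⟩ + b|01⟩ + c|10⟩ + d|11⟩, it is a product state iff ad − bc = 0.
Here (a, b, c, d) = (0.6002, 0.6002i, 0.3738, 0.3738i): ad − bc = (0.6002)(0.3738i) − (0.6002i)(0.3738) = 0, so the state is separable.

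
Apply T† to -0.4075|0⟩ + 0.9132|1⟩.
-0.4075|0⟩ + (0.6457 - 0.6457i)|1⟩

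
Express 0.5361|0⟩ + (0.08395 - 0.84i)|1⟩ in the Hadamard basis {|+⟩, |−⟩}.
(0.4384 - 0.594i)|+⟩ + (0.3197 + 0.594i)|−⟩

With |ψ⟩ = α|0⟩ + β|1⟩, the Hadamard-basis coefficients are ⟨+|ψ⟩ = (α + β)/√2 and ⟨−|ψ⟩ = (α − β)/√2.
Here α = 0.5361, β = (0.08395 - 0.84i): (α + β)/√2 = (0.4384 - 0.594i), (α − β)/√2 = (0.3197 + 0.594i).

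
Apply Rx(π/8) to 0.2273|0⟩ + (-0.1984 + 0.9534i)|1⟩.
(0.4089 + 0.03871i)|0⟩ + (-0.1946 + 0.8907i)|1⟩

Rx(π/8) = [[cos(θ/2), −i·sin(θ/2)], [−i·sin(θ/2), cos(θ/2)]]; θ = π/8, cos(θ/2) ≈ 0.980785, sin(θ/2) ≈ 0.19509.
With a = amp(|0⟩) = 0.2273 and b = amp(|1⟩) = (-0.1984 + 0.9534i):
new amp(|0⟩) = (0.980785)·a + (-0.19509i)·b = (0.4089 + 0.03871i)
new amp(|1⟩) = (-0.19509i)·a + (0.980785)·b = (-0.1946 + 0.8907i)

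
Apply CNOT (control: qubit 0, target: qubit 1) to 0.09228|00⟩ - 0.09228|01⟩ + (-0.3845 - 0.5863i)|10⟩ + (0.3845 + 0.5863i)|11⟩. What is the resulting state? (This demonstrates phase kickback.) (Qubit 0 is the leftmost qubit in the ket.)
0.09228|00⟩ - 0.09228|01⟩ + (0.3845 + 0.5863i)|10⟩ + (-0.3845 - 0.5863i)|11⟩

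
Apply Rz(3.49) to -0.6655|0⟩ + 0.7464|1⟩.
(0.1153 + 0.6554i)|0⟩ + (-0.1294 + 0.7351i)|1⟩

Rz(3.49) = [[e^(−iθ/2), 0], [0, e^(iθ/2)]] with e^(±iθ/2) = cos(θ/2) ± i·sin(θ/2); θ = 3.49, cos(θ/2) ≈ -0.173324, sin(θ/2) ≈ 0.984865.
With a = amp(|0⟩) = -0.6655 and b = amp(|1⟩) = 0.7464:
new amp(|0⟩) = (-0.173324 - 0.984865i)·a = (0.1153 + 0.6554i)
new amp(|1⟩) = (-0.173324 + 0.984865i)·b = (-0.1294 + 0.7351i)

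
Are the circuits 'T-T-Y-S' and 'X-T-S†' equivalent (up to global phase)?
No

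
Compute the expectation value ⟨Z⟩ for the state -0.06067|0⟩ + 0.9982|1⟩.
-0.9927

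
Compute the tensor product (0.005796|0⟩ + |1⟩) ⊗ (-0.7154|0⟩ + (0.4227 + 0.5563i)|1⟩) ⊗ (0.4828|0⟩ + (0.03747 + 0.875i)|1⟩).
-0.002002|000⟩ + (-0.0001554 - 0.003628i)|001⟩ + (0.001183 + 0.001557i)|010⟩ + (-0.002729 + 0.002265i)|011⟩ - 0.3454|100⟩ + (-0.02681 - 0.626i)|101⟩ + (0.2041 + 0.2686i)|110⟩ + (-0.4709 + 0.3907i)|111⟩

amp(|b₁b₂…⟩) = product of the factor amplitudes for bits b₁, b₂, …; only kets whose every factor amplitude is nonzero survive.
|000⟩: (0.005796)(-0.7154)(0.4828) = -0.002002
|001⟩: (0.005796)(-0.7154)(0.03747 + 0.875i) = (-0.0001554 - 0.003628i)
|010⟩: (0.005796)(0.4227 + 0.5563i)(0.4828) = (0.001183 + 0.001557i)
|011⟩: (0.005796)(0.4227 + 0.5563i)(0.03747 + 0.875i) = (-0.002729 + 0.002265i)
|100⟩: (1)(-0.7154)(0.4828) = -0.3454
|101⟩: (1)(-0.7154)(0.03747 + 0.875i) = (-0.02681 - 0.626i)
|110⟩: (1)(0.4227 + 0.5563i)(0.4828) = (0.2041 + 0.2686i)
|111⟩: (1)(0.4227 + 0.5563i)(0.03747 + 0.875i) = (-0.4709 + 0.3907i)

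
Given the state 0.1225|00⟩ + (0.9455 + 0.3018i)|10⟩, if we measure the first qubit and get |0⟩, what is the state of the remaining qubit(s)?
|0⟩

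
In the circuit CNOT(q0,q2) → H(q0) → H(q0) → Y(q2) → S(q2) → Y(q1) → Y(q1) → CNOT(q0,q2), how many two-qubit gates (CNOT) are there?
2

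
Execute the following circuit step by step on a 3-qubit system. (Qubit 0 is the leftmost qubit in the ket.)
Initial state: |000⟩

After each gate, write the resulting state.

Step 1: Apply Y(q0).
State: i|100⟩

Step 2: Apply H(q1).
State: (1/√2)i|100⟩ + (1/√2)i|110⟩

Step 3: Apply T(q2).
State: (1/√2)i|100⟩ + (1/√2)i|110⟩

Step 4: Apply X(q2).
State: (1/√2)i|101⟩ + (1/√2)i|111⟩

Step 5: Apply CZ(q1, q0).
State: (1/√2)i|101⟩ - (1/√2)i|111⟩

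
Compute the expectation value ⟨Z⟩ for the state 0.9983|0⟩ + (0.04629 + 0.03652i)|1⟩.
0.9931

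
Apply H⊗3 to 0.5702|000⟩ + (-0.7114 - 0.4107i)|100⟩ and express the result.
(-0.04992 - 0.1452i)|000⟩ + (-0.04992 - 0.1452i)|001⟩ + (-0.04992 - 0.1452i)|010⟩ + (-0.04992 - 0.1452i)|011⟩ + (0.4531 + 0.1452i)|100⟩ + (0.4531 + 0.1452i)|101⟩ + (0.4531 + 0.1452i)|110⟩ + (0.4531 + 0.1452i)|111⟩

H⊗3 gives amp(|y⟩) = (1/2√2) Σ_x (−1)^(x·y) amp(|x⟩), where x·y is the number of positions in which both x and y have a 1.
|000⟩: (0.5702 + (-0.7114 - 0.4107i))/(2√2) = (-0.04992 - 0.1452i)
|001⟩: (0.5702 + (-0.7114 - 0.4107i))/(2√2) = (-0.04992 - 0.1452i)
|010⟩: (0.5702 + (-0.7114 - 0.4107i))/(2√2) = (-0.04992 - 0.1452i)
|011⟩: (0.5702 + (-0.7114 - 0.4107i))/(2√2) = (-0.04992 - 0.1452i)
|100⟩: (0.5702 - (-0.7114 - 0.4107i))/(2√2) = (0.4531 + 0.1452i)
|101⟩: (0.5702 - (-0.7114 - 0.4107i))/(2√2) = (0.4531 + 0.1452i)
|110⟩: (0.5702 - (-0.7114 - 0.4107i))/(2√2) = (0.4531 + 0.1452i)
|111⟩: (0.5702 - (-0.7114 - 0.4107i))/(2√2) = (0.4531 + 0.1452i)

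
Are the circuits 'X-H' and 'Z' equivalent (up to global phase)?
No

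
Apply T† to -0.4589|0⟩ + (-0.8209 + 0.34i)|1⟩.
-0.4589|0⟩ + (-0.34 + 0.8209i)|1⟩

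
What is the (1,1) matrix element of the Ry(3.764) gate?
-0.3062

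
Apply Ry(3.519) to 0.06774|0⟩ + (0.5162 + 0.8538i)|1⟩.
(-0.5197 - 0.8386i)|0⟩ + (-0.03029 - 0.1602i)|1⟩

Ry(3.519) = [[cos(θ/2), −sin(θ/2)], [sin(θ/2), cos(θ/2)]]; θ = 3.519, cos(θ/2) ≈ -0.187586, sin(θ/2) ≈ 0.982248.
With a = amp(|0⟩) = 0.06774 and b = amp(|1⟩) = (0.5162 + 0.8538i):
new amp(|0⟩) = (-0.187586)·a + (-0.982248)·b = (-0.5197 - 0.8386i)
new amp(|1⟩) = (0.982248)·a + (-0.187586)·b = (-0.03029 - 0.1602i)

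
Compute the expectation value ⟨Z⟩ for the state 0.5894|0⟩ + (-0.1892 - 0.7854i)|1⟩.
-0.3053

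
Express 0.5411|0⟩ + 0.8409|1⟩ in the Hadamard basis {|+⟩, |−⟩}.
0.9772|+⟩ - 0.212|−⟩

With |ψ⟩ = α|0⟩ + β|1⟩, the Hadamard-basis coefficients are ⟨+|ψ⟩ = (α + β)/√2 and ⟨−|ψ⟩ = (α − β)/√2.
Here α = 0.5411, β = 0.8409: (α + β)/√2 = 0.9772, (α − β)/√2 = -0.212.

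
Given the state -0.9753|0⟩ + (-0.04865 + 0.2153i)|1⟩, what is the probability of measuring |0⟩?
0.9512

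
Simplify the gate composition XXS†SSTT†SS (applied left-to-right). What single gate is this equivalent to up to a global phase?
S†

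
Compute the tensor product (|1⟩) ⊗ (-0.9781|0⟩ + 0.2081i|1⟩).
-0.9781|10⟩ + 0.2081i|11⟩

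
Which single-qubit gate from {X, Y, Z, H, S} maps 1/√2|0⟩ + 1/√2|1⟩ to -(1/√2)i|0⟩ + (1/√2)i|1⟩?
Y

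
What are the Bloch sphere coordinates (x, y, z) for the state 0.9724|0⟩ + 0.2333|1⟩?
(0.4537, 0, 0.8911)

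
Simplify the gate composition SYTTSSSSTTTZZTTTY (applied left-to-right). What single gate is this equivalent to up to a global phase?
S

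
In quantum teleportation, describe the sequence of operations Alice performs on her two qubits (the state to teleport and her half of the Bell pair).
CNOT (state → Bell), then H on state qubit, then measure both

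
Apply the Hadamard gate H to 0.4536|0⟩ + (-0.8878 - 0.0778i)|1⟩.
(-0.307 - 0.05501i)|0⟩ + (0.9485 + 0.05501i)|1⟩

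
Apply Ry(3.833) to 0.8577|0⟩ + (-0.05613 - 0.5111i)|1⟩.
(-0.2378 + 0.4809i)|0⟩ + (0.826 + 0.1732i)|1⟩

Ry(3.833) = [[cos(θ/2), −sin(θ/2)], [sin(θ/2), cos(θ/2)]]; θ = 3.833, cos(θ/2) ≈ -0.338859, sin(θ/2) ≈ 0.940837.
With a = amp(|0⟩) = 0.8577 and b = amp(|1⟩) = (-0.05613 - 0.5111i):
new amp(|0⟩) = (-0.338859)·a + (-0.940837)·b = (-0.2378 + 0.4809i)
new amp(|1⟩) = (0.940837)·a + (-0.338859)·b = (0.826 + 0.1732i)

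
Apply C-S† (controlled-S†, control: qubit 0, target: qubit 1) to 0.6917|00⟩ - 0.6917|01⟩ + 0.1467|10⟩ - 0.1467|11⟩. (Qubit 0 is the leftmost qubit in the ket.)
0.6917|00⟩ - 0.6917|01⟩ + 0.1467|10⟩ + 0.1467i|11⟩

C-S† leaves the control-|0⟩ kets |00⟩, |01⟩ unchanged and applies S† to qubit 1 on the control-|1⟩ pair (|10⟩, |11⟩).
S† = [[1, 0], [0, -i]].
With a = amp(|10⟩) = 0.1467 and b = amp(|11⟩) = -0.1467:
new amp(|10⟩) = (1)·a = 0.1467
new amp(|11⟩) = (-i)·b = 0.1467i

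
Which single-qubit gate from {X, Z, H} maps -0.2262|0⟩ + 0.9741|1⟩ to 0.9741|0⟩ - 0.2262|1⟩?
X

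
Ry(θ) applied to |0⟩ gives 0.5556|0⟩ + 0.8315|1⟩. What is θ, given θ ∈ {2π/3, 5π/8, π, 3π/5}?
5π/8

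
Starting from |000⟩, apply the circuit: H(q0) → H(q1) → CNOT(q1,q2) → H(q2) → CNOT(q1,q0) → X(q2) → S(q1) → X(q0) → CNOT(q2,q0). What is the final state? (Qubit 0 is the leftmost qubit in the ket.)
1/√8|000⟩ + 1/√8|001⟩ - (1/√8)i|010⟩ + (1/√8)i|011⟩ + 1/√8|100⟩ + 1/√8|101⟩ - (1/√8)i|110⟩ + (1/√8)i|111⟩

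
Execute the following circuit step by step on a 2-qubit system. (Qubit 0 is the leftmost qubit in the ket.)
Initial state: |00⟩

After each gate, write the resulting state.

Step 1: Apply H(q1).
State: 1/√2|00⟩ + 1/√2|01⟩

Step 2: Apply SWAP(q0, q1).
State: 1/√2|00⟩ + 1/√2|10⟩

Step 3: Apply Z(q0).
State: 1/√2|00⟩ - 1/√2|10⟩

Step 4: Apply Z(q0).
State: 1/√2|00⟩ + 1/√2|10⟩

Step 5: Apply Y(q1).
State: (1/√2)i|01⟩ + (1/√2)i|11⟩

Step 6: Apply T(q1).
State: (-1/2 + (1/2)i)|01⟩ + (-1/2 + (1/2)i)|11⟩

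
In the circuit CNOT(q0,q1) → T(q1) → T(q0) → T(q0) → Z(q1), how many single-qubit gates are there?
4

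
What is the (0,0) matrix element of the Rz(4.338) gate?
(-0.5632 - 0.8263i)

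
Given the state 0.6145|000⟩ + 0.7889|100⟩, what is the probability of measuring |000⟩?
0.3776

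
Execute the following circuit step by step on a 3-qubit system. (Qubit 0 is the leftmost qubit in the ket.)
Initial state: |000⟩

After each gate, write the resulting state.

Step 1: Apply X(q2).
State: |001⟩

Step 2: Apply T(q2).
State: (1/√2 + (1/√2)i)|001⟩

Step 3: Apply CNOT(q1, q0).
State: (1/√2 + (1/√2)i)|001⟩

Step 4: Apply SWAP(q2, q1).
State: (1/√2 + (1/√2)i)|010⟩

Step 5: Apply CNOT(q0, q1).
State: (1/√2 + (1/√2)i)|010⟩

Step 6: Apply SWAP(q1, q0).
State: (1/√2 + (1/√2)i)|100⟩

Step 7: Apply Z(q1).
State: (1/√2 + (1/√2)i)|100⟩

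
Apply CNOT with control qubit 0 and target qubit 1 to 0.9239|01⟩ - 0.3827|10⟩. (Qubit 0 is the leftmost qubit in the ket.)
0.9239|01⟩ - 0.3827|11⟩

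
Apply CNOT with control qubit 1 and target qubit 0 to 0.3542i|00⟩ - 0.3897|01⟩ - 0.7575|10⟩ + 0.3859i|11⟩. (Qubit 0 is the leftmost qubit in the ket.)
0.3542i|00⟩ + 0.3859i|01⟩ - 0.7575|10⟩ - 0.3897|11⟩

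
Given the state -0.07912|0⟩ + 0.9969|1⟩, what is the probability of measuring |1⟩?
0.9938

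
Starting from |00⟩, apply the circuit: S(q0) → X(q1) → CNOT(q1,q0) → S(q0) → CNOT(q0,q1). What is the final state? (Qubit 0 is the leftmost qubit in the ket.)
i|10⟩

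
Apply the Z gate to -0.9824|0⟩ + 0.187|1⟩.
-0.9824|0⟩ - 0.187|1⟩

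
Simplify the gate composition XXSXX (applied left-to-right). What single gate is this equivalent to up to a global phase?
S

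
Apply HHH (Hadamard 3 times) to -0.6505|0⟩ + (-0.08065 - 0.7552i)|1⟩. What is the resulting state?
(-0.517 - 0.534i)|0⟩ + (-0.4029 + 0.534i)|1⟩

H² = I, so H^3 = H: a single Hadamard. With (a, b) = (-0.6505, (-0.08065 - 0.7552i)), H gives ((a + b)/√2, (a − b)/√2) = ((-0.517 - 0.534i), (-0.4029 + 0.534i)).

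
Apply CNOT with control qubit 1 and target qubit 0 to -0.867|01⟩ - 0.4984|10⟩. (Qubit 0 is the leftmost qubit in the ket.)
-0.4984|10⟩ - 0.867|11⟩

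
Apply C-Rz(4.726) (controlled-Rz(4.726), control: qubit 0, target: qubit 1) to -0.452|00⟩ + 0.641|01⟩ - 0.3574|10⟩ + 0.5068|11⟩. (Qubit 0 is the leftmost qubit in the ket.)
-0.452|00⟩ + 0.641|01⟩ + (0.2544 + 0.251i)|10⟩ + (-0.3608 + 0.3559i)|11⟩

C-Rz(4.726) leaves the control-|0⟩ kets |00⟩, |01⟩ unchanged and applies Rz(4.726) to qubit 1 on the control-|1⟩ pair (|10⟩, |11⟩).
Rz(4.726) = [[e^(−iθ/2), 0], [0, e^(iθ/2)]] with e^(±iθ/2) = cos(θ/2) ± i·sin(θ/2); θ = 4.726, cos(θ/2) ≈ -0.711903, sin(θ/2) ≈ 0.702278.
With a = amp(|10⟩) = -0.3574 and b = amp(|11⟩) = 0.5068:
new amp(|10⟩) = (-0.711903 - 0.702278i)·a = (0.2544 + 0.251i)
new amp(|11⟩) = (-0.711903 + 0.702278i)·b = (-0.3608 + 0.3559i)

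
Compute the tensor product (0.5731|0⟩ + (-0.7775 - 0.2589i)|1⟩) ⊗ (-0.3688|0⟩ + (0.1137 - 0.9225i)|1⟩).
-0.2114|00⟩ + (0.06516 - 0.5287i)|01⟩ + (0.2867 + 0.09548i)|10⟩ + (-0.3272 + 0.6878i)|11⟩

amp(|b₁b₂…⟩) = product of the factor amplitudes for bits b₁, b₂, …; only kets whose every factor amplitude is nonzero survive.
|00⟩: (0.5731)(-0.3688) = -0.2114
|01⟩: (0.5731)(0.1137 - 0.9225i) = (0.06516 - 0.5287i)
|10⟩: (-0.7775 - 0.2589i)(-0.3688) = (0.2867 + 0.09548i)
|11⟩: (-0.7775 - 0.2589i)(0.1137 - 0.9225i) = (-0.3272 + 0.6878i)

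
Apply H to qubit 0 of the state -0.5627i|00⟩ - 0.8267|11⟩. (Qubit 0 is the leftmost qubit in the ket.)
-0.3979i|00⟩ - 0.5846|01⟩ - 0.3979i|10⟩ + 0.5846|11⟩

H on qubit 0 mixes each pair of kets that differ only in qubit 0: amplitudes (a, b) of (|…0…⟩, |…1…⟩) become ((a + b)/√2, (a − b)/√2). Kets absent from the input have amplitude 0.
(|00⟩, |10⟩): (a, b) = (-0.5627i, 0) → (-0.3979i, -0.3979i)
(|01⟩, |11⟩): (a, b) = (0, -0.8267) → (-0.5846, 0.5846)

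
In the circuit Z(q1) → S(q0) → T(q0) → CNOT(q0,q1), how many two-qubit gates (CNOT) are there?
1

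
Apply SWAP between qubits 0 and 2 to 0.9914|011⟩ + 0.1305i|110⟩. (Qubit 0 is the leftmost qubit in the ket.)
0.1305i|011⟩ + 0.9914|110⟩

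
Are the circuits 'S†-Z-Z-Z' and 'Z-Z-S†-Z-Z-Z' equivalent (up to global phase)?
Yes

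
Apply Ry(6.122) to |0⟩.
-0.9968|0⟩ + 0.08051|1⟩

Ry(6.122) = [[cos(θ/2), −sin(θ/2)], [sin(θ/2), cos(θ/2)]]; θ = 6.122, cos(θ/2) ≈ -0.996754, sin(θ/2) ≈ 0.0805054.
With a = amp(|0⟩) = 1 and b = amp(|1⟩) = 0:
new amp(|0⟩) = (-0.996754)·a + (-0.0805054)·b = -0.9968
new amp(|1⟩) = (0.0805054)·a + (-0.996754)·b = 0.08051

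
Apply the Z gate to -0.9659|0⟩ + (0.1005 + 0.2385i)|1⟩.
-0.9659|0⟩ + (-0.1005 - 0.2385i)|1⟩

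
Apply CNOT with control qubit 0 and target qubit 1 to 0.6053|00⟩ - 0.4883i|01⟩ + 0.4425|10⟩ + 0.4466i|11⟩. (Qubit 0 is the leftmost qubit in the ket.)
0.6053|00⟩ - 0.4883i|01⟩ + 0.4466i|10⟩ + 0.4425|11⟩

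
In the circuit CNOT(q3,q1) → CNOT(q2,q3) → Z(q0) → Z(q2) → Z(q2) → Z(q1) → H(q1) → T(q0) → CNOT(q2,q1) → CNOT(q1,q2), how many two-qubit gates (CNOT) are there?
4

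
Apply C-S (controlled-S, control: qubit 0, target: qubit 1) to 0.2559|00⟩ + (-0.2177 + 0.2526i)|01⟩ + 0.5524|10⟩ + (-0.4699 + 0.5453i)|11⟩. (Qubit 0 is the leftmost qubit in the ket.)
0.2559|00⟩ + (-0.2177 + 0.2526i)|01⟩ + 0.5524|10⟩ + (-0.5453 - 0.4699i)|11⟩

C-S leaves the control-|0⟩ kets |00⟩, |01⟩ unchanged and applies S to qubit 1 on the control-|1⟩ pair (|10⟩, |11⟩).
S = [[1, 0], [0, i]].
With a = amp(|10⟩) = 0.5524 and b = amp(|11⟩) = (-0.4699 + 0.5453i):
new amp(|10⟩) = (1)·a = 0.5524
new amp(|11⟩) = (i)·b = (-0.5453 - 0.4699i)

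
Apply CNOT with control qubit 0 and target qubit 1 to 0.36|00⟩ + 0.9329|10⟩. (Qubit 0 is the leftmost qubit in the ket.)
0.36|00⟩ + 0.9329|11⟩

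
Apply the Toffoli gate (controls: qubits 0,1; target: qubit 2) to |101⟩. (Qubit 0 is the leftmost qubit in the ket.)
|101⟩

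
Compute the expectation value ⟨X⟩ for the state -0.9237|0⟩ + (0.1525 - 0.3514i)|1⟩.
-0.2817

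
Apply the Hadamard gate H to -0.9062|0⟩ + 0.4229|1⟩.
-0.3417|0⟩ - 0.9398|1⟩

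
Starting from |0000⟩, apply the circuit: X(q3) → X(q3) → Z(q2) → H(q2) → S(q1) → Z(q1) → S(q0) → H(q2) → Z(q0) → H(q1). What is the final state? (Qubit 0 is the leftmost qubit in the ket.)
1/√2|0000⟩ + 1/√2|0100⟩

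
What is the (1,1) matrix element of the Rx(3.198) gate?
-0.0282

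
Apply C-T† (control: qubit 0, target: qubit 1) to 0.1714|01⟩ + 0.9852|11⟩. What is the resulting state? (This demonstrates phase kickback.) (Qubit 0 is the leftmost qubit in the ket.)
0.1714|01⟩ + (0.6966 - 0.6966i)|11⟩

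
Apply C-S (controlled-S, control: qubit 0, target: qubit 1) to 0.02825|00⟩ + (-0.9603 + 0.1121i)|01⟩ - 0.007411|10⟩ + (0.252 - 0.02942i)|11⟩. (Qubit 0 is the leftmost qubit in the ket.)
0.02825|00⟩ + (-0.9603 + 0.1121i)|01⟩ - 0.007411|10⟩ + (0.02942 + 0.252i)|11⟩

C-S leaves the control-|0⟩ kets |00⟩, |01⟩ unchanged and applies S to qubit 1 on the control-|1⟩ pair (|10⟩, |11⟩).
S = [[1, 0], [0, i]].
With a = amp(|10⟩) = -0.007411 and b = amp(|11⟩) = (0.252 - 0.02942i):
new amp(|10⟩) = (1)·a = -0.007411
new amp(|11⟩) = (i)·b = (0.02942 + 0.252i)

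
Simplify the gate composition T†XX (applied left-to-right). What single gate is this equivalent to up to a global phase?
T†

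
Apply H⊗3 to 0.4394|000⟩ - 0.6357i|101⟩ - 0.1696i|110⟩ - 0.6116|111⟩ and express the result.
(-0.06088 - 0.2847i)|000⟩ + (0.3716 + 0.1648i)|001⟩ + (0.3716 - 0.1648i)|010⟩ + (-0.06088 + 0.2847i)|011⟩ + (0.3716 + 0.2847i)|100⟩ + (-0.06088 - 0.1648i)|101⟩ + (-0.06088 + 0.1648i)|110⟩ + (0.3716 - 0.2847i)|111⟩

H⊗3 gives amp(|y⟩) = (1/2√2) Σ_x (−1)^(x·y) amp(|x⟩), where x·y is the number of positions in which both x and y have a 1.
|000⟩: (0.4394 - 0.6357i - 0.1696i - 0.6116)/(2√2) = (-0.06088 - 0.2847i)
|001⟩: (0.4394 + 0.6357i - 0.1696i + 0.6116)/(2√2) = (0.3716 + 0.1648i)
|010⟩: (0.4394 - 0.6357i + 0.1696i + 0.6116)/(2√2) = (0.3716 - 0.1648i)
|011⟩: (0.4394 + 0.6357i + 0.1696i - 0.6116)/(2√2) = (-0.06088 + 0.2847i)
|100⟩: (0.4394 + 0.6357i + 0.1696i + 0.6116)/(2√2) = (0.3716 + 0.2847i)
|101⟩: (0.4394 - 0.6357i + 0.1696i - 0.6116)/(2√2) = (-0.06088 - 0.1648i)
|110⟩: (0.4394 + 0.6357i - 0.1696i - 0.6116)/(2√2) = (-0.06088 + 0.1648i)
|111⟩: (0.4394 - 0.6357i - 0.1696i + 0.6116)/(2√2) = (0.3716 - 0.2847i)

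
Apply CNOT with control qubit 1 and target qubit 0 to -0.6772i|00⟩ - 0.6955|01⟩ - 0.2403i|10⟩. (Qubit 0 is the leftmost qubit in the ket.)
-0.6772i|00⟩ - 0.2403i|10⟩ - 0.6955|11⟩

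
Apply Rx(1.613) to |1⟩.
-0.7219i|0⟩ + 0.692|1⟩

Rx(1.613) = [[cos(θ/2), −i·sin(θ/2)], [−i·sin(θ/2), cos(θ/2)]]; θ = 1.613, cos(θ/2) ≈ 0.692029, sin(θ/2) ≈ 0.721869.
With a = amp(|0⟩) = 0 and b = amp(|1⟩) = 1:
new amp(|0⟩) = (0.692029)·a + (-0.721869i)·b = -0.7219i
new amp(|1⟩) = (-0.721869i)·a + (0.692029)·b = 0.692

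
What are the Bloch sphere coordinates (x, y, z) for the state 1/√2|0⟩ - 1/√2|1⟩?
(-1, 0, 0)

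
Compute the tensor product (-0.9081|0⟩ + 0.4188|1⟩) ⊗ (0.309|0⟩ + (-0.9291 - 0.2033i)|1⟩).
-0.2806|00⟩ + (0.8437 + 0.1846i)|01⟩ + 0.1294|10⟩ + (-0.3891 - 0.08514i)|11⟩

amp(|b₁b₂…⟩) = product of the factor amplitudes for bits b₁, b₂, …; only kets whose every factor amplitude is nonzero survive.
|00⟩: (-0.9081)(0.309) = -0.2806
|01⟩: (-0.9081)(-0.9291 - 0.2033i) = (0.8437 + 0.1846i)
|10⟩: (0.4188)(0.309) = 0.1294
|11⟩: (0.4188)(-0.9291 - 0.2033i) = (-0.3891 - 0.08514i)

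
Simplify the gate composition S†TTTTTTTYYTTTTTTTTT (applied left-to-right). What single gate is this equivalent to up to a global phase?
S†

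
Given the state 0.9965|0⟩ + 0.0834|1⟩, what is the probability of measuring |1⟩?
0.006956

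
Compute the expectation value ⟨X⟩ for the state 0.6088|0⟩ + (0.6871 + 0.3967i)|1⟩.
0.8366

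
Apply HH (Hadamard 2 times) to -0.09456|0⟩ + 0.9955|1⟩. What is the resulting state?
-0.09456|0⟩ + 0.9955|1⟩

H² = I, so an even number of Hadamards cancels: H^2 = I and the state is unchanged.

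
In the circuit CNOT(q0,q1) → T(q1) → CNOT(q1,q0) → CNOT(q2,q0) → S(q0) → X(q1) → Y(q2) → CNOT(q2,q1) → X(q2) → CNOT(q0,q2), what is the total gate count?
10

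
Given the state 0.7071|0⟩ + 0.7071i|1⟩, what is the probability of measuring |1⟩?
0.5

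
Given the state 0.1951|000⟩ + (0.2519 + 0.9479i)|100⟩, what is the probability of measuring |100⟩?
0.962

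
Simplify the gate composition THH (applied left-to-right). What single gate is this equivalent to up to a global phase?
T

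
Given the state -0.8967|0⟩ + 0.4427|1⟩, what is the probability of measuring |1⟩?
0.196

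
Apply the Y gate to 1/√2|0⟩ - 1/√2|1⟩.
(1/√2)i|0⟩ + (1/√2)i|1⟩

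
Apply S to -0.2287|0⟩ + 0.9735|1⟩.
-0.2287|0⟩ + 0.9735i|1⟩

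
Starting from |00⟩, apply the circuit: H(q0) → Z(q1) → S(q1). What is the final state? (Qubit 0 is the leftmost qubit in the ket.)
1/√2|00⟩ + 1/√2|10⟩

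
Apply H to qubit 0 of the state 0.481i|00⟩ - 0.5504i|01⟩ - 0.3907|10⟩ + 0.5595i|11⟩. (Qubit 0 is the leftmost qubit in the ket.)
(-0.2763 + 0.3401i)|00⟩ + 0.006435i|01⟩ + (0.2763 + 0.3401i)|10⟩ - 0.7848i|11⟩

H on qubit 0 mixes each pair of kets that differ only in qubit 0: amplitudes (a, b) of (|…0…⟩, |…1…⟩) become ((a + b)/√2, (a − b)/√2). Kets absent from the input have amplitude 0.
(|00⟩, |10⟩): (a, b) = (0.481i, -0.3907) → ((-0.2763 + 0.3401i), (0.2763 + 0.3401i))
(|01⟩, |11⟩): (a, b) = (-0.5504i, 0.5595i) → (0.006435i, -0.7848i)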